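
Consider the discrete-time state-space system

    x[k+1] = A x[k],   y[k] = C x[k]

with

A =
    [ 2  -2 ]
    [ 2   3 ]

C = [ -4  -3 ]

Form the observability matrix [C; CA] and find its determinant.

-38

CA = [[-14, -1]]
Observability matrix O = [C; CA] = [[-4, -3], [-14, -1]]
det(O) = (-4)·(-1) - (-3)·(-14) = 4 - 42 = -38
Since det(O) ≠ 0, rank(O) = 2 and the system is completely observable.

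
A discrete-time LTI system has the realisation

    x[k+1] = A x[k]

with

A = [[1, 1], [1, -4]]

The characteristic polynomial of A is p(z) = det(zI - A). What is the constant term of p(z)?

For a 2×2 matrix, det(zI - A) = z^2 - (tr A)z + det A.
tr A = -3, det A = -5.
So p(z) = z^2 + 3z - 5.
The constant term is -5.

-5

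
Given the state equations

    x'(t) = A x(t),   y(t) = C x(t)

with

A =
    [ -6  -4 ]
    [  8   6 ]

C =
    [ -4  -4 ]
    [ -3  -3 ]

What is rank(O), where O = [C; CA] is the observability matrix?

1

CA = [[-8, -8], [-6, -6]]
Observability matrix O = [C; CA] = [[-4, -4], [-3, -3], [-8, -8], [-6, -6]]
Every row of O is a scalar multiple of row 1 = [-4, -4] (multipliers 1, 3/4, 2, 3/2), so the rows span a one-dimensional space.
O ≠ 0, hence rank(O) = 1.
rank(O) = 1 < n = 2, so the pair (A, C) is not completely observable.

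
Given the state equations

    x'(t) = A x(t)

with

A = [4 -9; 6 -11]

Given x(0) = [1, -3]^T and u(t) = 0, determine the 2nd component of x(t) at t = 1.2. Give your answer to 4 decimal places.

0.6985

det(sI - A) = s^2 - (tr A)s + det A, with tr A = 4 + (-11) = -7 and det A = 4·(-11) - (-9)·6 = -44 - (-54) = 10.
So p(s) = det(sI - A) = s^2 + 7s + 10.
Factor s^2 + 7s + 10: two numbers with sum -7 and product 10 are -2 and -5, so s^2 + 7s + 10 = (s + 2)(s + 5).
Hence p(s) = (s + 2) (s + 5), with roots -5, -2.
The eigenvalues -5, -2 are distinct and real, so A is diagonalisable and x(t) = e^{At} x(0) = V diag(e^{λ_i t}) V^{-1} x(0), where the columns of V are the eigenvectors.
λ = -5: A - (-5)I = [[9, -9], [6, -6]]. Row 1 gives 9·v1 + (-9)·v2 = 0, so take v_1 = [1, 1]^T.
λ = -2: A - (-2)I = [[6, -9], [6, -9]]. Row 1 gives 6·v1 + (-9)·v2 = 0, so take v_2 = [3, 2]^T.
V = [v_1 v_2] = [[1, 3], [1, 2]] has det V = -1, so V^{-1} = adj(V)/det V = [[-2, 3], [1, -1]].
Modal coordinates z(0) = V^{-1} x(0): (-2)·1 + 3·(-3) = -11; 1·1 + (-1)·(-3) = 4; so z(0) = [-11, 4]^T.
x_2(t) = Σ_i (v_i)_2 · z_i(0) · e^{λ_i t} (row 2 of V times the modal terms).
x_2(1.2) = 1·(-11)·e^{-5·1.2} + 2·4·e^{-2·1.2} = (-11)·0.002479 + 8·0.090718 = 0.6985.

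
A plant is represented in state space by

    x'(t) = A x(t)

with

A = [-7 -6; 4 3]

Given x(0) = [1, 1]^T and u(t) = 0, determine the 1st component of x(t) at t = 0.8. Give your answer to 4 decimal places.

det(sI - A) = s^2 - (tr A)s + det A, with tr A = (-7) + 3 = -4 and det A = (-7)·3 - (-6)·4 = -21 - (-24) = 3.
So p(s) = det(sI - A) = s^2 + 4s + 3.
Factor s^2 + 4s + 3: two numbers with sum -4 and product 3 are -1 and -3, so s^2 + 4s + 3 = (s + 1)(s + 3).
Hence p(s) = (s + 1) (s + 3), with roots -3, -1.
The eigenvalues -3, -1 are distinct and real, so A is diagonalisable and x(t) = e^{At} x(0) = V diag(e^{λ_i t}) V^{-1} x(0), where the columns of V are the eigenvectors.
λ = -3: A - (-3)I = [[-4, -6], [4, 6]]. Row 1 gives (-4)·v1 + (-6)·v2 = 0, so take v_1 = [-3, 2]^T.
λ = -1: A - (-1)I = [[-6, -6], [4, 4]]. Row 1 gives (-6)·v1 + (-6)·v2 = 0, so take v_2 = [1, -1]^T.
V = [v_1 v_2] = [[-3, 1], [2, -1]] has det V = 1, so V^{-1} = adj(V)/det V = [[-1, -1], [-2, -3]].
Modal coordinates z(0) = V^{-1} x(0): (-1)·1 + (-1)·1 = -2; (-2)·1 + (-3)·1 = -5; so z(0) = [-2, -5]^T.
x_1(t) = Σ_i (v_i)_1 · z_i(0) · e^{λ_i t} (row 1 of V times the modal terms).
x_1(0.8) = (-3)·(-2)·e^{-3·0.8} + 1·(-5)·e^{-1·0.8} = 6·0.090718 + (-5)·0.449329 = -1.7023.

-1.7023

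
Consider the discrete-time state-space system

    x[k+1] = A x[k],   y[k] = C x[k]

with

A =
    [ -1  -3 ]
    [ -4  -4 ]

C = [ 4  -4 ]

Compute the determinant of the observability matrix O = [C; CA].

CA = [[12, 4]]
Observability matrix O = [C; CA] = [[4, -4], [12, 4]]
det(O) = 4·4 - (-4)·12 = 16 - (-48) = 64
Since det(O) ≠ 0, rank(O) = 2 and the system is completely observable.

64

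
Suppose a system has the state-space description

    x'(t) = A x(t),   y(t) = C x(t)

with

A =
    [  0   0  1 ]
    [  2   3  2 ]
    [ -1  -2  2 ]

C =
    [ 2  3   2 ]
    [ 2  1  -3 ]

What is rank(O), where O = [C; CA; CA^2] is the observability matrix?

3

CA = [[4, 5, 12], [5, 9, -2]]
CA^2 = [[-2, -9, 38], [20, 31, 19]]
Observability matrix O = [C; CA; CA^2] = [[2, 3, 2], [2, 1, -3], [4, 5, 12], [5, 9, -2], [-2, -9, 38], [20, 31, 19]]
Take the 3×3 submatrix of O formed by rows 1, 2, 3: [[2, 3, 2], [2, 1, -3], [4, 5, 12]]. Its determinant is 2·(1·12 - (-3)·5) - 3·(2·12 - (-3)·4) + 2·(2·5 - 1·4) = 2·27 - 3·36 + 2·6 = -42 ≠ 0.
So rank(O) ≥ 3; since O has 3 columns, rank(O) = 3.
rank(O) = 3 = n, so the pair (A, C) is completely observable.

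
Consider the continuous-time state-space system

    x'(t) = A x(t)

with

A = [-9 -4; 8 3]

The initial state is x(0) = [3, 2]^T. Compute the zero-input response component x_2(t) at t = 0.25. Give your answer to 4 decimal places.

5.4960

det(sI - A) = s^2 - (tr A)s + det A, with tr A = (-9) + 3 = -6 and det A = (-9)·3 - (-4)·8 = -27 - (-32) = 5.
So p(s) = det(sI - A) = s^2 + 6s + 5.
Factor s^2 + 6s + 5: two numbers with sum -6 and product 5 are -1 and -5, so s^2 + 6s + 5 = (s + 1)(s + 5).
Hence p(s) = (s + 1) (s + 5), with roots -5, -1.
The eigenvalues -5, -1 are distinct and real, so A is diagonalisable and x(t) = e^{At} x(0) = V diag(e^{λ_i t}) V^{-1} x(0), where the columns of V are the eigenvectors.
λ = -5: A - (-5)I = [[-4, -4], [8, 8]]. Row 1 gives (-4)·v1 + (-4)·v2 = 0, so take v_1 = [1, -1]^T.
λ = -1: A - (-1)I = [[-8, -4], [8, 4]]. Row 1 gives (-8)·v1 + (-4)·v2 = 0, so take v_2 = [-1, 2]^T.
V = [v_1 v_2] = [[1, -1], [-1, 2]] has det V = 1, so V^{-1} = adj(V)/det V = [[2, 1], [1, 1]].
Modal coordinates z(0) = V^{-1} x(0): 2·3 + 1·2 = 8; 1·3 + 1·2 = 5; so z(0) = [8, 5]^T.
x_2(t) = Σ_i (v_i)_2 · z_i(0) · e^{λ_i t} (row 2 of V times the modal terms).
x_2(0.25) = (-1)·8·e^{-5·0.25} + 2·5·e^{-1·0.25} = (-8)·0.286505 + 10·0.778801 = 5.4960.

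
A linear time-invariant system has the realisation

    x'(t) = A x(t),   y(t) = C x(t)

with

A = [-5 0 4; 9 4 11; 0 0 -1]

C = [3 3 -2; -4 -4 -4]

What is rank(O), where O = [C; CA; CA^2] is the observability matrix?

CA = [[12, 12, 47], [-16, -16, -56]]
CA^2 = [[48, 48, 133], [-64, -64, -184]]
Observability matrix O = [C; CA; CA^2] = [[3, 3, -2], [-4, -4, -4], [12, 12, 47], [-16, -16, -56], [48, 48, 133], [-64, -64, -184]]
The columns c1, c2, c3 of O are linearly dependent: -c1 + c2 = 0 (check each entry), so rank(O) ≤ 2.
The 2×2 minor from rows 1, 2, columns 1, 3 is 3·(-4) - (-2)·(-4) = -12 - 8 = -20 ≠ 0, so rank(O) = 2.
rank(O) = 2 < n = 3, so the pair (A, C) is not completely observable.

2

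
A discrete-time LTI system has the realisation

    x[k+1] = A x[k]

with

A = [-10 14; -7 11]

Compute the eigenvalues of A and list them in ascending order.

det(zI - A) = z^2 - (tr A)z + det A, with tr A = (-10) + 11 = 1 and det A = (-10)·11 - 14·(-7) = -110 - (-98) = -12.
So p(z) = det(zI - A) = z^2 - z - 12.
Factor z^2 - z - 12: two numbers with sum 1 and product -12 are 4 and -3, so z^2 - z - 12 = (z - 4)(z + 3).
Hence p(z) = (z - 4) (z + 3), with roots -3, 4.

-3, 4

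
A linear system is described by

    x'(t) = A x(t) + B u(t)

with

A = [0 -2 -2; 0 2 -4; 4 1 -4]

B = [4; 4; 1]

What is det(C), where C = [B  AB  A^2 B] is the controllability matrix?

AB = [[-10], [4], [16]]
A^2B = [[-40], [-56], [-100]]
Controllability matrix C = [B  AB  A^2B] = [[4, -10, -40], [4, 4, -56], [1, 16, -100]]
Expanding along the first row, det(C) = 4·(4·(-100) - (-56)·16) - (-10)·(4·(-100) - (-56)·1) + (-40)·(4·16 - 4·1) = 4·496 - (-10)·(-344) + (-40)·60 = -3856
Since det(C) ≠ 0, rank(C) = 3 and the system is completely controllable.

-3856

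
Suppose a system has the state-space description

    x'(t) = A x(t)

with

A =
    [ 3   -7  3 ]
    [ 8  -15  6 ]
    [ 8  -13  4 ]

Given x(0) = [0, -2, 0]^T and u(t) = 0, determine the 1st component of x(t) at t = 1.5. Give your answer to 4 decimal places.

0.5436

det(sI - A) = s^3 - (tr A)s^2 + (M11 + M22 + M33)s - det A, where Mii is the 2×2 principal minor of A obtained by deleting row i and column i.
tr A = 3 + (-15) + 4 = -8; M11 = (-15)·4 - 6·(-13) = -60 - (-78) = 18; M22 = 3·4 - 3·8 = 12 - 24 = -12; M33 = 3·(-15) - (-7)·8 = -45 - (-56) = 11; sum of minors = 17.
det A = 3·((-15)·4 - 6·(-13)) - (-7)·(8·4 - 6·8) + 3·(8·(-13) - (-15)·8) = 3·18 - (-7)·(-16) + 3·16 = -10.
So p(s) = det(sI - A) = s^3 + 8s^2 + 17s + 10.
Rational-root test: any integer root divides 10. Testing small divisors, s = -1 works: p(-1) = -1 + 8 + (-17) + 10 = 0, so (s + 1) is a factor.
Dividing, p(s) = (s + 1)(s^2 + 7s + 10).
Factor s^2 + 7s + 10: two numbers with sum -7 and product 10 are -2 and -5, so s^2 + 7s + 10 = (s + 2)(s + 5).
Hence p(s) = (s + 1) (s + 2) (s + 5), with roots -5, -2, -1.
The eigenvalues -5, -2, -1 are distinct and real, so A is diagonalisable and x(t) = e^{At} x(0) = V diag(e^{λ_i t}) V^{-1} x(0), where the columns of V are the eigenvectors.
λ = -5: A - (-5)I = [[8, -7, 3], [8, -10, 6], [8, -13, 9]]. v must be orthogonal to every row; (row 1) × (row 2) = [-12, -24, -24], so take v_1 = [-1, -2, -2]^T.
λ = -2: A - (-2)I = [[5, -7, 3], [8, -13, 6], [8, -13, 6]]. v must be orthogonal to every row; (row 1) × (row 2) = [-3, -6, -9], so take v_2 = [1, 2, 3]^T.
λ = -1: A - (-1)I = [[4, -7, 3], [8, -14, 6], [8, -13, 5]]. v must be orthogonal to every row; (row 1) × (row 3) = [4, 4, 4], so take v_3 = [1, 1, 1]^T.
V = [v_1 v_2 v_3] = [[-1, 1, 1], [-2, 2, 1], [-2, 3, 1]] has det V = -1, so V^{-1} = adj(V)/det V = [[1, -2, 1], [0, -1, 1], [2, -1, 0]].
Modal coordinates z(0) = V^{-1} x(0): 1·0 + (-2)·(-2) + 1·0 = 4; 0·0 + (-1)·(-2) + 1·0 = 2; 2·0 + (-1)·(-2) + 0·0 = 2; so z(0) = [4, 2, 2]^T.
x_1(t) = Σ_i (v_i)_1 · z_i(0) · e^{λ_i t} (row 1 of V times the modal terms).
x_1(1.5) = (-1)·4·e^{-5·1.5} + 1·2·e^{-2·1.5} + 1·2·e^{-1·1.5} = (-4)·0.000553 + 2·0.049787 + 2·0.223130 = 0.5436.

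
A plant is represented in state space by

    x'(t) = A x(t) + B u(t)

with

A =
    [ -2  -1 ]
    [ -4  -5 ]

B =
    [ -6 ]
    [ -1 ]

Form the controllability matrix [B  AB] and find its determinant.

-161

AB = [[13], [29]]
Controllability matrix C = [B  AB] = [[-6, 13], [-1, 29]]
det(C) = (-6)·29 - 13·(-1) = -174 - (-13) = -161
Since det(C) ≠ 0, rank(C) = 2 and the system is completely controllable.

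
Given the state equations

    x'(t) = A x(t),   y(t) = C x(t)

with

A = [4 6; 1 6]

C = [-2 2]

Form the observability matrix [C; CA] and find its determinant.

12

CA = [[-6, 0]]
Observability matrix O = [C; CA] = [[-2, 2], [-6, 0]]
det(O) = (-2)·0 - 2·(-6) = 0 - (-12) = 12
Since det(O) ≠ 0, rank(O) = 2 and the system is completely observable.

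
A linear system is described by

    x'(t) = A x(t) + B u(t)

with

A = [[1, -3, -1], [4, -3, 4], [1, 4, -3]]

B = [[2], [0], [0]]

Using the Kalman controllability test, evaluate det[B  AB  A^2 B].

480

AB = [[2], [8], [2]]
A^2B = [[-24], [-8], [28]]
Controllability matrix C = [B  AB  A^2B] = [[2, 2, -24], [0, 8, -8], [0, 2, 28]]
Expanding along the first row, det(C) = 2·(8·28 - (-8)·2) - 2·(0·28 - (-8)·0) + (-24)·(0·2 - 8·0) = 2·240 - 2·0 + (-24)·0 = 480
Since det(C) ≠ 0, rank(C) = 3 and the system is completely controllable.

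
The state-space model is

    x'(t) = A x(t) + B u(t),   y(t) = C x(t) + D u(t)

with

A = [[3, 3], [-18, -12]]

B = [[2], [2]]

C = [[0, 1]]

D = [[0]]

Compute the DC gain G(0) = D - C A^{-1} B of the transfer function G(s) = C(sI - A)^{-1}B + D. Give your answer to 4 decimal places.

-2.3333

G(0) = C(-A)^{-1}B + D = -C A^{-1} B + D.
det A = 18, so A^{-1} = (1/18)·adj(A) = [[-2/3, -1/6], [1, 1/6]]
A^{-1} B = [-5/3, 7/3]^T
C A^{-1} B = 7/3
G(0) = D - C A^{-1} B = 0 - (7/3) = -7/3 ≈ -2.3333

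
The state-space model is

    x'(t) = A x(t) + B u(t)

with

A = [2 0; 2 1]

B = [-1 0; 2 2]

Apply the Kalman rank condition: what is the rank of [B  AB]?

AB = [[-2, 0], [0, 2]]
Controllability matrix C = [B  AB] = [[-1, 0, -2, 0], [2, 2, 0, 2]]
Take the 2×2 submatrix of C formed by columns 1, 2: [[-1, 0], [2, 2]]. Its determinant is (-1)·2 - 0·2 = -2 - 0 = -2 ≠ 0.
So rank(C) ≥ 2; since C has 2 rows, rank(C) = 2.
rank(C) = 2 = n, so the pair (A, B) is completely controllable.

2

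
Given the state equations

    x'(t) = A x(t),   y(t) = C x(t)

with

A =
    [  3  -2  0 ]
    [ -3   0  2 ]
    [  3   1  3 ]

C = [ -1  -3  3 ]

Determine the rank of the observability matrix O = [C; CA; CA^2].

3

CA = [[15, 5, 3]]
CA^2 = [[39, -27, 19]]
Observability matrix O = [C; CA; CA^2] = [[-1, -3, 3], [15, 5, 3], [39, -27, 19]]
det(O) = (-1)·(5·19 - 3·(-27)) - (-3)·(15·19 - 3·39) + 3·(15·(-27) - 5·39) = (-1)·176 - (-3)·168 + 3·(-600) = -1472 ≠ 0, so rank(O) = 3.
rank(O) = 3 = n, so the pair (A, C) is completely observable.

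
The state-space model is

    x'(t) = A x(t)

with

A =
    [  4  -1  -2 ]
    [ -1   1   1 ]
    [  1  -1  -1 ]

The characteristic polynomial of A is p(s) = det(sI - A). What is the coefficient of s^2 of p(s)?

-4

Expand det(sI - A) for the 3×3 matrix.
p(s) = s^3 - 4s^2 + s.
(Check: constant term = det(-A) = (-1)^3 det A = 0; coefficient of s^2 = -tr A = -4.)
The coefficient of s^2 is -4.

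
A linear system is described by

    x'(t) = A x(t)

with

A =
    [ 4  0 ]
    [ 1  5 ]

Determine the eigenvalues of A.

det(sI - A) = s^2 - (tr A)s + det A, with tr A = 4 + 5 = 9 and det A = 4·5 - 0·1 = 20 - 0 = 20.
So p(s) = det(sI - A) = s^2 - 9s + 20.
Factor s^2 - 9s + 20: two numbers with sum 9 and product 20 are 5 and 4, so s^2 - 9s + 20 = (s - 5)(s - 4).
Hence p(s) = (s - 5) (s - 4), with roots 4, 5.
At least one eigenvalue has non-negative real part, so the system is not asymptotically stable.

4, 5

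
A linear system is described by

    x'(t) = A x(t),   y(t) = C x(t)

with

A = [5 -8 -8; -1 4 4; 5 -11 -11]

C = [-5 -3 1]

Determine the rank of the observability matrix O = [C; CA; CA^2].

2

CA = [[-17, 17, 17]]
CA^2 = [[-17, 17, 17]]
Observability matrix O = [C; CA; CA^2] = [[-5, -3, 1], [-17, 17, 17], [-17, 17, 17]]
The columns c1, c2, c3 of O are linearly dependent: c1 - c2 + 2·c3 = 0 (check each entry), so rank(O) ≤ 2.
The 2×2 minor from rows 1, 2, columns 1, 2 is (-5)·17 - (-3)·(-17) = -85 - 51 = -136 ≠ 0, so rank(O) = 2.
rank(O) = 2 < n = 3, so the pair (A, C) is not completely observable.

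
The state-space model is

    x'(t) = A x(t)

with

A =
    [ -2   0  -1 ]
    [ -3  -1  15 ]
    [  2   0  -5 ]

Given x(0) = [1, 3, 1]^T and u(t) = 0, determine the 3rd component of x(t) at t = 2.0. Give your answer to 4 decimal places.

det(sI - A) = s^3 - (tr A)s^2 + (M11 + M22 + M33)s - det A, where Mii is the 2×2 principal minor of A obtained by deleting row i and column i.
tr A = (-2) + (-1) + (-5) = -8; M11 = (-1)·(-5) - 15·0 = 5 - 0 = 5; M22 = (-2)·(-5) - (-1)·2 = 10 - (-2) = 12; M33 = (-2)·(-1) - 0·(-3) = 2 - 0 = 2; sum of minors = 19.
det A = (-2)·((-1)·(-5) - 15·0) - 0·((-3)·(-5) - 15·2) + (-1)·((-3)·0 - (-1)·2) = (-2)·5 - 0·(-15) + (-1)·2 = -12.
So p(s) = det(sI - A) = s^3 + 8s^2 + 19s + 12.
Rational-root test: any integer root divides 12. Testing small divisors, s = -1 works: p(-1) = -1 + 8 + (-19) + 12 = 0, so (s + 1) is a factor.
Dividing, p(s) = (s + 1)(s^2 + 7s + 12).
Factor s^2 + 7s + 12: two numbers with sum -7 and product 12 are -3 and -4, so s^2 + 7s + 12 = (s + 3)(s + 4).
Hence p(s) = (s + 1) (s + 3) (s + 4), with roots -4, -3, -1.
The eigenvalues -4, -3, -1 are distinct and real, so A is diagonalisable and x(t) = e^{At} x(0) = V diag(e^{λ_i t}) V^{-1} x(0), where the columns of V are the eigenvectors.
λ = -4: A - (-4)I = [[2, 0, -1], [-3, 3, 15], [2, 0, -1]]. v must be orthogonal to every row; (row 1) × (row 2) = [3, -27, 6], so take v_1 = [1, -9, 2]^T.
λ = -3: A - (-3)I = [[1, 0, -1], [-3, 2, 15], [2, 0, -2]]. v must be orthogonal to every row; (row 1) × (row 2) = [2, -12, 2], so take v_2 = [-1, 6, -1]^T.
λ = -1: A - (-1)I = [[-1, 0, -1], [-3, 0, 15], [2, 0, -4]]. v must be orthogonal to every row; (row 1) × (row 2) = [0, 18, 0], so take v_3 = [0, 1, 0]^T.
V = [v_1 v_2 v_3] = [[1, -1, 0], [-9, 6, 1], [2, -1, 0]] has det V = -1, so V^{-1} = adj(V)/det V = [[-1, 0, 1], [-2, 0, 1], [3, 1, 3]].
Modal coordinates z(0) = V^{-1} x(0): (-1)·1 + 0·3 + 1·1 = 0; (-2)·1 + 0·3 + 1·1 = -1; 3·1 + 1·3 + 3·1 = 9; so z(0) = [0, -1, 9]^T.
x_3(t) = Σ_i (v_i)_3 · z_i(0) · e^{λ_i t} (row 3 of V times the modal terms).
x_3(2.0) = 2·0·e^{-4·2.0} + (-1)·(-1)·e^{-3·2.0} + 0·9·e^{-1·2.0} = 0·0.000335 + 1·0.002479 + 0·0.135335 = 0.0025.

0.0025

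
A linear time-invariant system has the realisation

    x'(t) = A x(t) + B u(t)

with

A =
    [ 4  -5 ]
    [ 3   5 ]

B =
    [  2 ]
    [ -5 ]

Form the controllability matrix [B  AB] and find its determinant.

AB = [[33], [-19]]
Controllability matrix C = [B  AB] = [[2, 33], [-5, -19]]
det(C) = 2·(-19) - 33·(-5) = -38 - (-165) = 127
Since det(C) ≠ 0, rank(C) = 2 and the system is completely controllable.

127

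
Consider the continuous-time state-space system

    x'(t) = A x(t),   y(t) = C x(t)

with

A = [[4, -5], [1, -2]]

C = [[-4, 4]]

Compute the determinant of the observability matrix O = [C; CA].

0

CA = [[-12, 12]]
Observability matrix O = [C; CA] = [[-4, 4], [-12, 12]]
det(O) = (-4)·12 - 4·(-12) = -48 - (-48) = 0
Since det(O) = 0, rank(O) < 2 and the system is not completely observable.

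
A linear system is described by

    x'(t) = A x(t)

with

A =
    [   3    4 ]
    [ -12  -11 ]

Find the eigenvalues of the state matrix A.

-5, -3

det(sI - A) = s^2 - (tr A)s + det A, with tr A = 3 + (-11) = -8 and det A = 3·(-11) - 4·(-12) = -33 - (-48) = 15.
So p(s) = det(sI - A) = s^2 + 8s + 15.
Factor s^2 + 8s + 15: two numbers with sum -8 and product 15 are -3 and -5, so s^2 + 8s + 15 = (s + 3)(s + 5).
Hence p(s) = (s + 3) (s + 5), with roots -5, -3.
All eigenvalues have negative real part, so the system is asymptotically stable.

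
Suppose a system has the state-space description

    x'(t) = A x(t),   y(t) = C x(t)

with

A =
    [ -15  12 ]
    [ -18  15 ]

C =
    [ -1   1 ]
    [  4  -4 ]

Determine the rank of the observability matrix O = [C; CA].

1

CA = [[-3, 3], [12, -12]]
Observability matrix O = [C; CA] = [[-1, 1], [4, -4], [-3, 3], [12, -12]]
Every row of O is a scalar multiple of row 1 = [-1, 1] (multipliers 1, -4, 3, -12), so the rows span a one-dimensional space.
O ≠ 0, hence rank(O) = 1.
rank(O) = 1 < n = 2, so the pair (A, C) is not completely observable.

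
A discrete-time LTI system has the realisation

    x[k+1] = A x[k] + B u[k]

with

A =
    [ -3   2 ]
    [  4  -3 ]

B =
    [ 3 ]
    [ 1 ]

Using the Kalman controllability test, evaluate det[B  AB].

34

AB = [[-7], [9]]
Controllability matrix C = [B  AB] = [[3, -7], [1, 9]]
det(C) = 3·9 - (-7)·1 = 27 - (-7) = 34
Since det(C) ≠ 0, rank(C) = 2 and the system is completely controllable.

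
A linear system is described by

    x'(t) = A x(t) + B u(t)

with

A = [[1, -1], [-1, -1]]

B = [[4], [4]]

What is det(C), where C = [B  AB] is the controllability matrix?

-32

AB = [[0], [-8]]
Controllability matrix C = [B  AB] = [[4, 0], [4, -8]]
det(C) = 4·(-8) - 0·4 = -32 - 0 = -32
Since det(C) ≠ 0, rank(C) = 2 and the system is completely controllable.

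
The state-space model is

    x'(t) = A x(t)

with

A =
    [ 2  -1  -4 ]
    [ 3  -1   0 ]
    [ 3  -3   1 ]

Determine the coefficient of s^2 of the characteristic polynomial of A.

Expand det(sI - A) for the 3×3 matrix.
p(s) = s^3 - 2s^2 + 14s - 25.
(Check: constant term = det(-A) = (-1)^3 det A = -25; coefficient of s^2 = -tr A = -2.)
The coefficient of s^2 is -2.

-2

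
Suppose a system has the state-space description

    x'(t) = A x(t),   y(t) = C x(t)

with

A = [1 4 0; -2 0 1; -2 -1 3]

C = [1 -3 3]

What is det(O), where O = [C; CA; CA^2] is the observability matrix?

355

CA = [[1, 1, 6]]
CA^2 = [[-13, -2, 19]]
Observability matrix O = [C; CA; CA^2] = [[1, -3, 3], [1, 1, 6], [-13, -2, 19]]
Expanding along the first row, det(O) = 1·(1·19 - 6·(-2)) - (-3)·(1·19 - 6·(-13)) + 3·(1·(-2) - 1·(-13)) = 1·31 - (-3)·97 + 3·11 = 355
Since det(O) ≠ 0, rank(O) = 3 and the system is completely observable.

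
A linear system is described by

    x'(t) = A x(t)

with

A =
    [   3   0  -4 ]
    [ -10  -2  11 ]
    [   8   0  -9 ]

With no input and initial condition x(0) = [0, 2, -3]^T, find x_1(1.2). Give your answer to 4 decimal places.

det(sI - A) = s^3 - (tr A)s^2 + (M11 + M22 + M33)s - det A, where Mii is the 2×2 principal minor of A obtained by deleting row i and column i.
tr A = 3 + (-2) + (-9) = -8; M11 = (-2)·(-9) - 11·0 = 18 - 0 = 18; M22 = 3·(-9) - (-4)·8 = -27 - (-32) = 5; M33 = 3·(-2) - 0·(-10) = -6 - 0 = -6; sum of minors = 17.
det A = 3·((-2)·(-9) - 11·0) - 0·((-10)·(-9) - 11·8) + (-4)·((-10)·0 - (-2)·8) = 3·18 - 0·2 + (-4)·16 = -10.
So p(s) = det(sI - A) = s^3 + 8s^2 + 17s + 10.
Rational-root test: any integer root divides 10. Testing small divisors, s = -1 works: p(-1) = -1 + 8 + (-17) + 10 = 0, so (s + 1) is a factor.
Dividing, p(s) = (s + 1)(s^2 + 7s + 10).
Factor s^2 + 7s + 10: two numbers with sum -7 and product 10 are -2 and -5, so s^2 + 7s + 10 = (s + 2)(s + 5).
Hence p(s) = (s + 1) (s + 2) (s + 5), with roots -5, -2, -1.
The eigenvalues -5, -2, -1 are distinct and real, so A is diagonalisable and x(t) = e^{At} x(0) = V diag(e^{λ_i t}) V^{-1} x(0), where the columns of V are the eigenvectors.
λ = -5: A - (-5)I = [[8, 0, -4], [-10, 3, 11], [8, 0, -4]]. v must be orthogonal to every row; (row 1) × (row 2) = [12, -48, 24], so take v_1 = [-1, 4, -2]^T.
λ = -2: A - (-2)I = [[5, 0, -4], [-10, 0, 11], [8, 0, -7]]. v must be orthogonal to every row; (row 1) × (row 2) = [0, -15, 0], so take v_2 = [0, 1, 0]^T.
λ = -1: A - (-1)I = [[4, 0, -4], [-10, -1, 11], [8, 0, -8]]. v must be orthogonal to every row; (row 1) × (row 2) = [-4, -4, -4], so take v_3 = [1, 1, 1]^T.
V = [v_1 v_2 v_3] = [[-1, 0, 1], [4, 1, 1], [-2, 0, 1]] has det V = 1, so V^{-1} = adj(V)/det V = [[1, 0, -1], [-6, 1, 5], [2, 0, -1]].
Modal coordinates z(0) = V^{-1} x(0): 1·0 + 0·2 + (-1)·(-3) = 3; (-6)·0 + 1·2 + 5·(-3) = -13; 2·0 + 0·2 + (-1)·(-3) = 3; so z(0) = [3, -13, 3]^T.
x_1(t) = Σ_i (v_i)_1 · z_i(0) · e^{λ_i t} (row 1 of V times the modal terms).
x_1(1.2) = (-1)·3·e^{-5·1.2} + 0·(-13)·e^{-2·1.2} + 1·3·e^{-1·1.2} = (-3)·0.002479 + 0·0.090718 + 3·0.301194 = 0.8961.

0.8961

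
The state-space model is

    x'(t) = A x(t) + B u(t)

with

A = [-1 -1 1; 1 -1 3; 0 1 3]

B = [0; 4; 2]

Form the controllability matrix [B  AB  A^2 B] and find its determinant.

512

AB = [[-2], [2], [10]]
A^2B = [[10], [26], [32]]
Controllability matrix C = [B  AB  A^2B] = [[0, -2, 10], [4, 2, 26], [2, 10, 32]]
Expanding along the first row, det(C) = 0·(2·32 - 26·10) - (-2)·(4·32 - 26·2) + 10·(4·10 - 2·2) = 0·(-196) - (-2)·76 + 10·36 = 512
Since det(C) ≠ 0, rank(C) = 3 and the system is completely controllable.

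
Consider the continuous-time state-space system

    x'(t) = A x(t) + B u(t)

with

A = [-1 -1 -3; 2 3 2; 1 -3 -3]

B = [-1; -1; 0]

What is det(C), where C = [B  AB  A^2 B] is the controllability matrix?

69

AB = [[2], [-5], [2]]
A^2B = [[-3], [-7], [11]]
Controllability matrix C = [B  AB  A^2B] = [[-1, 2, -3], [-1, -5, -7], [0, 2, 11]]
Expanding along the first row, det(C) = (-1)·((-5)·11 - (-7)·2) - 2·((-1)·11 - (-7)·0) + (-3)·((-1)·2 - (-5)·0) = (-1)·(-41) - 2·(-11) + (-3)·(-2) = 69
Since det(C) ≠ 0, rank(C) = 3 and the system is completely controllable.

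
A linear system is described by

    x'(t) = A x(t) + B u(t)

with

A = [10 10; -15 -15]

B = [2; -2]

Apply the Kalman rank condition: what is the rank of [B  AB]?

AB = [[0], [0]]
Controllability matrix C = [B  AB] = [[2, 0], [-2, 0]]
Every column of C is a scalar multiple of column 1 = [2, -2] (multipliers 1, 0), so the columns span a one-dimensional space.
C ≠ 0, hence rank(C) = 1.
rank(C) = 1 < n = 2, so the pair (A, B) is not completely controllable.

1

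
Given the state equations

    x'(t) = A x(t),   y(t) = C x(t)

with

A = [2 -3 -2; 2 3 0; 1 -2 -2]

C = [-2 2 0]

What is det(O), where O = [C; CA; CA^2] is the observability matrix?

640

CA = [[0, 12, 4]]
CA^2 = [[28, 28, -8]]
Observability matrix O = [C; CA; CA^2] = [[-2, 2, 0], [0, 12, 4], [28, 28, -8]]
Expanding along the first row, det(O) = (-2)·(12·(-8) - 4·28) - 2·(0·(-8) - 4·28) + 0·(0·28 - 12·28) = (-2)·(-208) - 2·(-112) + 0·(-336) = 640
Since det(O) ≠ 0, rank(O) = 3 and the system is completely observable.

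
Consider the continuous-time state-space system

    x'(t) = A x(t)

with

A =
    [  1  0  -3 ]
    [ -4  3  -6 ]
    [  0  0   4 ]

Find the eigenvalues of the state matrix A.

det(sI - A) = s^3 - (tr A)s^2 + (M11 + M22 + M33)s - det A, where Mii is the 2×2 principal minor of A obtained by deleting row i and column i.
tr A = 1 + 3 + 4 = 8; M11 = 3·4 - (-6)·0 = 12 - 0 = 12; M22 = 1·4 - (-3)·0 = 4 - 0 = 4; M33 = 1·3 - 0·(-4) = 3 - 0 = 3; sum of minors = 19.
det A = 1·(3·4 - (-6)·0) - 0·((-4)·4 - (-6)·0) + (-3)·((-4)·0 - 3·0) = 1·12 - 0·(-16) + (-3)·0 = 12.
So p(s) = det(sI - A) = s^3 - 8s^2 + 19s - 12.
Rational-root test: any integer root divides -12. Testing small divisors, s = 1 works: p(1) = 1 + (-8) + 19 + (-12) = 0, so (s - 1) is a factor.
Dividing, p(s) = (s - 1)(s^2 - 7s + 12).
Factor s^2 - 7s + 12: two numbers with sum 7 and product 12 are 4 and 3, so s^2 - 7s + 12 = (s - 4)(s - 3).
Hence p(s) = (s - 4) (s - 3) (s - 1), with roots 1, 3, 4.
At least one eigenvalue has non-negative real part, so the system is not asymptotically stable.

1, 3, 4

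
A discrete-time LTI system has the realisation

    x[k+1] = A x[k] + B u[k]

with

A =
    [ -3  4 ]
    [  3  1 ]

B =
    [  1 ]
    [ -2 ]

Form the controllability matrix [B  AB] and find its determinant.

-21

AB = [[-11], [1]]
Controllability matrix C = [B  AB] = [[1, -11], [-2, 1]]
det(C) = 1·1 - (-11)·(-2) = 1 - 22 = -21
Since det(C) ≠ 0, rank(C) = 2 and the system is completely controllable.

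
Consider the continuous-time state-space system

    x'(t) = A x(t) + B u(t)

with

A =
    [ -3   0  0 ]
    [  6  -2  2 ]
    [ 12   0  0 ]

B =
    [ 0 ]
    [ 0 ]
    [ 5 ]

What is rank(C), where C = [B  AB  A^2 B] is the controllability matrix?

AB = [[0], [10], [0]]
A^2B = [[0], [-20], [0]]
Controllability matrix C = [B  AB  A^2B] = [[0, 0, 0], [0, 10, -20], [5, 0, 0]]
Row 1 of C is identically zero, so rank(C) ≤ 2.
The 2×2 minor from rows 2, 3, columns 1, 2 is 0·0 - 10·5 = 0 - 50 = -50 ≠ 0, so rank(C) = 2.
rank(C) = 2 < n = 3, so the pair (A, B) is not completely controllable.

2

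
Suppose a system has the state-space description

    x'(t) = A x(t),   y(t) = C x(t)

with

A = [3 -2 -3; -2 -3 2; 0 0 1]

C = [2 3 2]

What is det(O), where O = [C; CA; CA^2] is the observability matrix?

CA = [[0, -13, 2]]
CA^2 = [[26, 39, -24]]
Observability matrix O = [C; CA; CA^2] = [[2, 3, 2], [0, -13, 2], [26, 39, -24]]
Expanding along the first row, det(O) = 2·((-13)·(-24) - 2·39) - 3·(0·(-24) - 2·26) + 2·(0·39 - (-13)·26) = 2·234 - 3·(-52) + 2·338 = 1300
Since det(O) ≠ 0, rank(O) = 3 and the system is completely observable.

1300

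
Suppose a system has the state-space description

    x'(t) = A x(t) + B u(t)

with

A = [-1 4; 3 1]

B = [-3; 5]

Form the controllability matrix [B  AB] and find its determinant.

-103

AB = [[23], [-4]]
Controllability matrix C = [B  AB] = [[-3, 23], [5, -4]]
det(C) = (-3)·(-4) - 23·5 = 12 - 115 = -103
Since det(C) ≠ 0, rank(C) = 2 and the system is completely controllable.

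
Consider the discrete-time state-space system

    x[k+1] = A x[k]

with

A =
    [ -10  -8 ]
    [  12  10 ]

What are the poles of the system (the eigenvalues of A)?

det(zI - A) = z^2 - (tr A)z + det A, with tr A = (-10) + 10 = 0 and det A = (-10)·10 - (-8)·12 = -100 - (-96) = -4.
So p(z) = det(zI - A) = z^2 - 4.
Factor z^2 - 4: two numbers with sum 0 and product -4 are 2 and -2, so z^2 - 4 = (z - 2)(z + 2).
Hence p(z) = (z - 2) (z + 2), with roots -2, 2.

-2, 2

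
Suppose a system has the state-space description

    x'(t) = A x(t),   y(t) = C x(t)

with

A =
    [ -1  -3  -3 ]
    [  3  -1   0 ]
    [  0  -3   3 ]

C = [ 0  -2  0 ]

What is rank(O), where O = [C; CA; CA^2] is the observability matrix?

CA = [[-6, 2, 0]]
CA^2 = [[12, 16, 18]]
Observability matrix O = [C; CA; CA^2] = [[0, -2, 0], [-6, 2, 0], [12, 16, 18]]
det(O) = 0·(2·18 - 0·16) - (-2)·((-6)·18 - 0·12) + 0·((-6)·16 - 2·12) = 0·36 - (-2)·(-108) + 0·(-120) = -216 ≠ 0, so rank(O) = 3.
rank(O) = 3 = n, so the pair (A, C) is completely observable.

3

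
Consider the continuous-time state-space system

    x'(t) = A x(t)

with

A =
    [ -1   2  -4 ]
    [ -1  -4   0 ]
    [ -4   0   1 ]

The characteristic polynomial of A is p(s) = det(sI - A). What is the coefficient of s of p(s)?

Expand det(sI - A) for the 3×3 matrix.
p(s) = s^3 + 4s^2 - 15s - 70.
(Check: constant term = det(-A) = (-1)^3 det A = -70; coefficient of s^2 = -tr A = 4.)
The coefficient of s is -15.

-15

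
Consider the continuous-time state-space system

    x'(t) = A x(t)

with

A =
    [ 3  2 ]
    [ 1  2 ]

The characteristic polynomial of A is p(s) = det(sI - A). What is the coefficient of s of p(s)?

For a 2×2 matrix, det(sI - A) = s^2 - (tr A)s + det A.
tr A = 5, det A = 4.
So p(s) = s^2 - 5s + 4.
The coefficient of s is -5.

-5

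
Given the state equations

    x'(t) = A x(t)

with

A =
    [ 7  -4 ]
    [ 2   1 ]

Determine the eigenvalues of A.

det(sI - A) = s^2 - (tr A)s + det A, with tr A = 7 + 1 = 8 and det A = 7·1 - (-4)·2 = 7 - (-8) = 15.
So p(s) = det(sI - A) = s^2 - 8s + 15.
Factor s^2 - 8s + 15: two numbers with sum 8 and product 15 are 5 and 3, so s^2 - 8s + 15 = (s - 5)(s - 3).
Hence p(s) = (s - 5) (s - 3), with roots 3, 5.
At least one eigenvalue has non-negative real part, so the system is not asymptotically stable.

3, 5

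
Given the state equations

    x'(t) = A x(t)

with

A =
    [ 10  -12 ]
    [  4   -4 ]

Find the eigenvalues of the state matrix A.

2, 4

det(sI - A) = s^2 - (tr A)s + det A, with tr A = 10 + (-4) = 6 and det A = 10·(-4) - (-12)·4 = -40 - (-48) = 8.
So p(s) = det(sI - A) = s^2 - 6s + 8.
Factor s^2 - 6s + 8: two numbers with sum 6 and product 8 are 4 and 2, so s^2 - 6s + 8 = (s - 4)(s - 2).
Hence p(s) = (s - 4) (s - 2), with roots 2, 4.
At least one eigenvalue has non-negative real part, so the system is not asymptotically stable.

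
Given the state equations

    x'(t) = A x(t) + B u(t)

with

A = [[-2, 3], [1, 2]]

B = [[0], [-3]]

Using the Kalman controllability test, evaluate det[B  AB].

AB = [[-9], [-6]]
Controllability matrix C = [B  AB] = [[0, -9], [-3, -6]]
det(C) = 0·(-6) - (-9)·(-3) = 0 - 27 = -27
Since det(C) ≠ 0, rank(C) = 2 and the system is completely controllable.

-27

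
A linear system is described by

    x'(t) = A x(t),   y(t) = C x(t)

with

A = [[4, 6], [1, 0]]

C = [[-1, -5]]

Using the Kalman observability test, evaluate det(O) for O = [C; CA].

CA = [[-9, -6]]
Observability matrix O = [C; CA] = [[-1, -5], [-9, -6]]
det(O) = (-1)·(-6) - (-5)·(-9) = 6 - 45 = -39
Since det(O) ≠ 0, rank(O) = 2 and the system is completely observable.

-39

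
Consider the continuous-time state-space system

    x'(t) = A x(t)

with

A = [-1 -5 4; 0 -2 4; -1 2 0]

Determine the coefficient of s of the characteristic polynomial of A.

Expand det(sI - A) for the 3×3 matrix.
p(s) = s^3 + 3s^2 - 2s - 20.
(Check: constant term = det(-A) = (-1)^3 det A = -20; coefficient of s^2 = -tr A = 3.)
The coefficient of s is -2.

-2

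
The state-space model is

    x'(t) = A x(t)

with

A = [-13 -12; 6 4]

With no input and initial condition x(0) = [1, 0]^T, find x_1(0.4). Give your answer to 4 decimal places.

-0.3972

det(sI - A) = s^2 - (tr A)s + det A, with tr A = (-13) + 4 = -9 and det A = (-13)·4 - (-12)·6 = -52 - (-72) = 20.
So p(s) = det(sI - A) = s^2 + 9s + 20.
Factor s^2 + 9s + 20: two numbers with sum -9 and product 20 are -4 and -5, so s^2 + 9s + 20 = (s + 4)(s + 5).
Hence p(s) = (s + 4) (s + 5), with roots -5, -4.
The eigenvalues -5, -4 are distinct and real, so A is diagonalisable and x(t) = e^{At} x(0) = V diag(e^{λ_i t}) V^{-1} x(0), where the columns of V are the eigenvectors.
λ = -5: A - (-5)I = [[-8, -12], [6, 9]]. Row 1 gives (-8)·v1 + (-12)·v2 = 0, so take v_1 = [3, -2]^T.
λ = -4: A - (-4)I = [[-9, -12], [6, 8]]. Row 1 gives (-9)·v1 + (-12)·v2 = 0, so take v_2 = [-4, 3]^T.
V = [v_1 v_2] = [[3, -4], [-2, 3]] has det V = 1, so V^{-1} = adj(V)/det V = [[3, 4], [2, 3]].
Modal coordinates z(0) = V^{-1} x(0): 3·1 + 4·0 = 3; 2·1 + 3·0 = 2; so z(0) = [3, 2]^T.
x_1(t) = Σ_i (v_i)_1 · z_i(0) · e^{λ_i t} (row 1 of V times the modal terms).
x_1(0.4) = 3·3·e^{-5·0.4} + (-4)·2·e^{-4·0.4} = 9·0.135335 + (-8)·0.201897 = -0.3972.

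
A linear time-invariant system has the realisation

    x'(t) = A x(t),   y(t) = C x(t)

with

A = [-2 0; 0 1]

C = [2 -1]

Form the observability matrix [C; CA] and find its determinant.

-6

CA = [[-4, -1]]
Observability matrix O = [C; CA] = [[2, -1], [-4, -1]]
det(O) = 2·(-1) - (-1)·(-4) = -2 - 4 = -6
Since det(O) ≠ 0, rank(O) = 2 and the system is completely observable.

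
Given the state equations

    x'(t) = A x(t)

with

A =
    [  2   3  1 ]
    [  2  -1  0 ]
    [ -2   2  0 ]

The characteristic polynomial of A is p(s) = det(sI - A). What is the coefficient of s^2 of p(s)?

-1

Expand det(sI - A) for the 3×3 matrix.
p(s) = s^3 - s^2 - 6s - 2.
(Check: constant term = det(-A) = (-1)^3 det A = -2; coefficient of s^2 = -tr A = -1.)
The coefficient of s^2 is -1.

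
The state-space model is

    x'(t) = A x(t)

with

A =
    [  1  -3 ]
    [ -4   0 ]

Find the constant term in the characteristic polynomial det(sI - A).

-12

For a 2×2 matrix, det(sI - A) = s^2 - (tr A)s + det A.
tr A = 1, det A = -12.
So p(s) = s^2 - s - 12.
The constant term is -12.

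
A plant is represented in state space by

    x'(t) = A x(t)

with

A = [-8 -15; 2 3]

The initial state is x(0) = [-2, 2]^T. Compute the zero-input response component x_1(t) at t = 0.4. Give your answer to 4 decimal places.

det(sI - A) = s^2 - (tr A)s + det A, with tr A = (-8) + 3 = -5 and det A = (-8)·3 - (-15)·2 = -24 - (-30) = 6.
So p(s) = det(sI - A) = s^2 + 5s + 6.
Factor s^2 + 5s + 6: two numbers with sum -5 and product 6 are -2 and -3, so s^2 + 5s + 6 = (s + 2)(s + 3).
Hence p(s) = (s + 2) (s + 3), with roots -3, -2.
The eigenvalues -3, -2 are distinct and real, so A is diagonalisable and x(t) = e^{At} x(0) = V diag(e^{λ_i t}) V^{-1} x(0), where the columns of V are the eigenvectors.
λ = -3: A - (-3)I = [[-5, -15], [2, 6]]. Row 1 gives (-5)·v1 + (-15)·v2 = 0, so take v_1 = [3, -1]^T.
λ = -2: A - (-2)I = [[-6, -15], [2, 5]]. Row 1 gives (-6)·v1 + (-15)·v2 = 0, so take v_2 = [-5, 2]^T.
V = [v_1 v_2] = [[3, -5], [-1, 2]] has det V = 1, so V^{-1} = adj(V)/det V = [[2, 5], [1, 3]].
Modal coordinates z(0) = V^{-1} x(0): 2·(-2) + 5·2 = 6; 1·(-2) + 3·2 = 4; so z(0) = [6, 4]^T.
x_1(t) = Σ_i (v_i)_1 · z_i(0) · e^{λ_i t} (row 1 of V times the modal terms).
x_1(0.4) = 3·6·e^{-3·0.4} + (-5)·4·e^{-2·0.4} = 18·0.301194 + (-20)·0.449329 = -3.5651.

-3.5651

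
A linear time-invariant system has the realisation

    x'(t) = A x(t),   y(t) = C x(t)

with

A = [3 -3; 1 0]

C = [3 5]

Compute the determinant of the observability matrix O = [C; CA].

CA = [[14, -9]]
Observability matrix O = [C; CA] = [[3, 5], [14, -9]]
det(O) = 3·(-9) - 5·14 = -27 - 70 = -97
Since det(O) ≠ 0, rank(O) = 2 and the system is completely observable.

-97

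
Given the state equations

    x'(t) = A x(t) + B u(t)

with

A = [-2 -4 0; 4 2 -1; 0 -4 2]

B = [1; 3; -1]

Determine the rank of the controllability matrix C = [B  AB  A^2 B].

AB = [[-14], [11], [-14]]
A^2B = [[-16], [-20], [-72]]
Controllability matrix C = [B  AB  A^2B] = [[1, -14, -16], [3, 11, -20], [-1, -14, -72]]
det(C) = 1·(11·(-72) - (-20)·(-14)) - (-14)·(3·(-72) - (-20)·(-1)) + (-16)·(3·(-14) - 11·(-1)) = 1·(-1072) - (-14)·(-236) + (-16)·(-31) = -3880 ≠ 0, so rank(C) = 3.
rank(C) = 3 = n, so the pair (A, B) is completely controllable.

3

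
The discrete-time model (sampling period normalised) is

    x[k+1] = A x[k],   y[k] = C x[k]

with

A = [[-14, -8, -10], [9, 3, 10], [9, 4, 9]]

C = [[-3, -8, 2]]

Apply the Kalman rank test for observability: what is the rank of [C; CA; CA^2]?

2

CA = [[-12, 8, -32]]
CA^2 = [[-48, -8, -88]]
Observability matrix O = [C; CA; CA^2] = [[-3, -8, 2], [-12, 8, -32], [-48, -8, -88]]
The columns c1, c2, c3 of O are linearly dependent: -2·c1 + c2 + c3 = 0 (check each entry), so rank(O) ≤ 2.
The 2×2 minor from rows 1, 2, columns 1, 2 is (-3)·8 - (-8)·(-12) = -24 - 96 = -120 ≠ 0, so rank(O) = 2.
rank(O) = 2 < n = 3, so the pair (A, C) is not completely observable.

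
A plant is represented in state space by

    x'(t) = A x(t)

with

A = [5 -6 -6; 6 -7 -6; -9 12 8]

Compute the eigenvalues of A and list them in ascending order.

det(sI - A) = s^3 - (tr A)s^2 + (M11 + M22 + M33)s - det A, where Mii is the 2×2 principal minor of A obtained by deleting row i and column i.
tr A = 5 + (-7) + 8 = 6; M11 = (-7)·8 - (-6)·12 = -56 - (-72) = 16; M22 = 5·8 - (-6)·(-9) = 40 - 54 = -14; M33 = 5·(-7) - (-6)·6 = -35 - (-36) = 1; sum of minors = 3.
det A = 5·((-7)·8 - (-6)·12) - (-6)·(6·8 - (-6)·(-9)) + (-6)·(6·12 - (-7)·(-9)) = 5·16 - (-6)·(-6) + (-6)·9 = -10.
So p(s) = det(sI - A) = s^3 - 6s^2 + 3s + 10.
Rational-root test: any integer root divides 10. Testing small divisors, s = -1 works: p(-1) = -1 + (-6) + (-3) + 10 = 0, so (s + 1) is a factor.
Dividing, p(s) = (s + 1)(s^2 - 7s + 10).
Factor s^2 - 7s + 10: two numbers with sum 7 and product 10 are 5 and 2, so s^2 - 7s + 10 = (s - 5)(s - 2).
Hence p(s) = (s - 5) (s - 2) (s + 1), with roots -1, 2, 5.
At least one eigenvalue has non-negative real part, so the system is not asymptotically stable.

-1, 2, 5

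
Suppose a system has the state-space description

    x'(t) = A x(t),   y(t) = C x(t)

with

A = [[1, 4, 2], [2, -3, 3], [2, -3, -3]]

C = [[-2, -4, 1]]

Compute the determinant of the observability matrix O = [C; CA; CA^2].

-5808

CA = [[-8, 1, -19]]
CA^2 = [[-44, 22, 44]]
Observability matrix O = [C; CA; CA^2] = [[-2, -4, 1], [-8, 1, -19], [-44, 22, 44]]
Expanding along the first row, det(O) = (-2)·(1·44 - (-19)·22) - (-4)·((-8)·44 - (-19)·(-44)) + 1·((-8)·22 - 1·(-44)) = (-2)·462 - (-4)·(-1188) + 1·(-132) = -5808
Since det(O) ≠ 0, rank(O) = 3 and the system is completely observable.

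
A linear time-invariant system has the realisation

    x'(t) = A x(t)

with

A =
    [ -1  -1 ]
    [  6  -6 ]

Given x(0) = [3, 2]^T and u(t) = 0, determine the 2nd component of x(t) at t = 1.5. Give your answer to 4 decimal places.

0.1258

det(sI - A) = s^2 - (tr A)s + det A, with tr A = (-1) + (-6) = -7 and det A = (-1)·(-6) - (-1)·6 = 6 - (-6) = 12.
So p(s) = det(sI - A) = s^2 + 7s + 12.
Factor s^2 + 7s + 12: two numbers with sum -7 and product 12 are -3 and -4, so s^2 + 7s + 12 = (s + 3)(s + 4).
Hence p(s) = (s + 3) (s + 4), with roots -4, -3.
The eigenvalues -4, -3 are distinct and real, so A is diagonalisable and x(t) = e^{At} x(0) = V diag(e^{λ_i t}) V^{-1} x(0), where the columns of V are the eigenvectors.
λ = -4: A - (-4)I = [[3, -1], [6, -2]]. Row 1 gives 3·v1 + (-1)·v2 = 0, so take v_1 = [1, 3]^T.
λ = -3: A - (-3)I = [[2, -1], [6, -3]]. Row 1 gives 2·v1 + (-1)·v2 = 0, so take v_2 = [1, 2]^T.
V = [v_1 v_2] = [[1, 1], [3, 2]] has det V = -1, so V^{-1} = adj(V)/det V = [[-2, 1], [3, -1]].
Modal coordinates z(0) = V^{-1} x(0): (-2)·3 + 1·2 = -4; 3·3 + (-1)·2 = 7; so z(0) = [-4, 7]^T.
x_2(t) = Σ_i (v_i)_2 · z_i(0) · e^{λ_i t} (row 2 of V times the modal terms).
x_2(1.5) = 3·(-4)·e^{-4·1.5} + 2·7·e^{-3·1.5} = (-12)·0.002479 + 14·0.011109 = 0.1258.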